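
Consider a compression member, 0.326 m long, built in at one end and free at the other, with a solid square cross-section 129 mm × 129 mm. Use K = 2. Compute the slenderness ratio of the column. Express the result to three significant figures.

I = a⁴/12 = 129⁴/12 = 2.308×10^7 mm⁴
A = 1.664×10^4 mm²;  r_min = √(I/A) = √(2.308×10^7/1.664×10^4) = 37.24 mm
L_e = K·L = 2 × 0.326 m = 0.6520 m = 652.00 mm
λ = L_e / r_min = 652.00 / 37.24 = 17.5

λ ≈ 17.5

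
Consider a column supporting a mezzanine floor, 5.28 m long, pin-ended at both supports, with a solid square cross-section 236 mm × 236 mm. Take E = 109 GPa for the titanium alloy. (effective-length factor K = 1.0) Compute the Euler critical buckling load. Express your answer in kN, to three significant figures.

P_cr ≈ 9980 kN

I = a⁴/12 = 236⁴/12 = 2.585×10^8 mm⁴
I = 2.585×10^8 mm⁴ = 2.585×10^-4 m⁴
Effective length L_e = K·L = 1 × 5.28 = 5.280 m
P_cr = π²EI / L_e² = π² × 109×10⁹ × 2.585×10^-4 / 5.280² = 9.975×10^6 N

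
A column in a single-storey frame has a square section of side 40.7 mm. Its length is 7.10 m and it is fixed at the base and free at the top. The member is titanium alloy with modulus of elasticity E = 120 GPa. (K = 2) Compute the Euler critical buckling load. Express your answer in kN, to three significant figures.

I = a⁴/12 = 40.7⁴/12 = 2.287×10^5 mm⁴
I = 2.287×10^5 mm⁴ = 2.287×10^-7 m⁴
Effective length L_e = K·L = 2 × 7.10 = 14.20 m
P_cr = π²EI / L_e² = π² × 120×10⁹ × 2.287×10^-7 / 14.20² = 1.343×10^3 N

P_cr ≈ 1.34 kN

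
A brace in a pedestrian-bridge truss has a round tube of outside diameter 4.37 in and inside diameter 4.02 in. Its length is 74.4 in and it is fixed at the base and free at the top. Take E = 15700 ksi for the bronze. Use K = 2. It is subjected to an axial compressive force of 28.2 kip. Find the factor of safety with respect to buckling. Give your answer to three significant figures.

n ≈ 1.26

d_o = 4.37 in, d_i = 4.02 in
I = π(d_o⁴ − d_i⁴)/64 = π(4.37⁴ − 4.020⁴)/64 = 5.082 in⁴
Effective length L_e = K·L = 2 × 74.4 = 148.8 in
P_cr = π²EI / L_e² = π² × 15700×10³ × 5.082 / 148.8² = 3.557×10^4 lb
Factor of safety n = P_cr / P = 35.567 / 28.2 = 1.26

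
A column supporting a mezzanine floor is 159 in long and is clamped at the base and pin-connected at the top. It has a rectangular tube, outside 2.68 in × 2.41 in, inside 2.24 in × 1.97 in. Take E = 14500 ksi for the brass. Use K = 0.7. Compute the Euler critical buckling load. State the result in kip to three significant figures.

P_cr ≈ 19.6 kip

Weak-axis I_min = (h_o·b_o³ − h_i·b_i³)/12 with b_o = 2.41, b_i = 1.970 in (shorter outer/inner sides).
I_min = (2.68×2.41³ − 2.240×1.970³)/12 = 1.699 in⁴
Effective length L_e = K·L = 0.7 × 159 = 111.3 in
P_cr = π²EI / L_e² = π² × 14500×10³ × 1.699 / 111.3² = 1.963×10^4 lb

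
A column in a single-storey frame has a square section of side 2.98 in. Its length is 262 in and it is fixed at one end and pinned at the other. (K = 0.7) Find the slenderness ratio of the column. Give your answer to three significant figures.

λ ≈ 213

I = a⁴/12 = 2.98⁴/12 = 6.572 in⁴
A = 8.880 in²;  r_min = √(I/A) = √(6.572/8.880) = 0.8603 in
L_e = K·L = 0.7 × 262 = 183.4 in
λ = L_e / r_min = 183.40 / 0.8603 = 213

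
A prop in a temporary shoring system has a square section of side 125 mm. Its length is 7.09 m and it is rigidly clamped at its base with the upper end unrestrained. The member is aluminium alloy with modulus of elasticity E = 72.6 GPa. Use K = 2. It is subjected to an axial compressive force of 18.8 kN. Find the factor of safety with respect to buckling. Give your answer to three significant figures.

n ≈ 3.86

I = a⁴/12 = 125⁴/12 = 2.035×10^7 mm⁴
I = 2.035×10^7 mm⁴ = 2.035×10^-5 m⁴
Effective length L_e = K·L = 2 × 7.09 = 14.18 m
P_cr = π²EI / L_e² = π² × 72.6×10⁹ × 2.035×10^-5 / 14.18² = 7.250×10^4 N
Factor of safety n = P_cr / P = 72.501 / 18.8 = 3.86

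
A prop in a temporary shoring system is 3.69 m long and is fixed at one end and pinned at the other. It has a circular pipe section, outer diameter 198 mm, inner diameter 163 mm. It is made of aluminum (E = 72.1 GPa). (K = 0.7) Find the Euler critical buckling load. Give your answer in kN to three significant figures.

P_cr ≈ 4350 kN

d_o = 198 mm, d_i = 163 mm
I = π(d_o⁴ − d_i⁴)/64 = π(198⁴ − 163.0⁴)/64 = 4.079×10^7 mm⁴
I = 4.079×10^7 mm⁴ = 4.079×10^-5 m⁴
Effective length L_e = K·L = 0.7 × 3.69 = 2.583 m
P_cr = π²EI / L_e² = π² × 72.1×10⁹ × 4.079×10^-5 / 2.583² = 4.351×10^6 N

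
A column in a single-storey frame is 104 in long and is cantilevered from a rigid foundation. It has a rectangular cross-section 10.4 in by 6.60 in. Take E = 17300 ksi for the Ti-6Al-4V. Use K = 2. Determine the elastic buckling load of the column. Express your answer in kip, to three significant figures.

P_cr ≈ 983 kip

Buckling occurs about the weak axis: I_min = h·b³/12 with b = 6.60 in (the shorter side).
I_min = 10.4×6.60³/12 = 249.2 in⁴
Effective length L_e = K·L = 2 × 104 = 208.0 in
P_cr = π²EI / L_e² = π² × 17300×10³ × 249.2 / 208.0² = 9.833×10^5 lb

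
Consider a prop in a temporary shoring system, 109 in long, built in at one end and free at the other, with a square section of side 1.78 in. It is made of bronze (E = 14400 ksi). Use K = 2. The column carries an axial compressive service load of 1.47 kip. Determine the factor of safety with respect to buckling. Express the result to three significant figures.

I = a⁴/12 = 1.78⁴/12 = 0.8366 in⁴
Effective length L_e = K·L = 2 × 109 = 218.0 in
P_cr = π²EI / L_e² = π² × 14400×10³ × 0.8366 / 218.0² = 2.502×10^3 lb
Factor of safety n = P_cr / P = 2.5018 / 1.47 = 1.70

n ≈ 1.70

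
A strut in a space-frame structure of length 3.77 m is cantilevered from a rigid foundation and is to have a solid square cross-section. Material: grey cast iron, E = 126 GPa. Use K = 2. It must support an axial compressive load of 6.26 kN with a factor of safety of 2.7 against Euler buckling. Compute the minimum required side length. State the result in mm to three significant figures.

Required P_cr = n·P = 2.7 × 6.26 = 16.90 kN
L_e = K·L = 2 × 3.77 = 7.540 m
Required I = P_cr·L_e²/(π²E) = 1.690×10^4 × 7.540² / (π² × 1.26×10^11) = 7.727×10^-7 m⁴
I_req = 7.727×10^5 mm⁴
Solid square: I = a⁴/12  ⇒  a = (12I)^(1/4) = (12×7.727×10^5)^(1/4) = 55.2 mm

a ≈ 55.2 mm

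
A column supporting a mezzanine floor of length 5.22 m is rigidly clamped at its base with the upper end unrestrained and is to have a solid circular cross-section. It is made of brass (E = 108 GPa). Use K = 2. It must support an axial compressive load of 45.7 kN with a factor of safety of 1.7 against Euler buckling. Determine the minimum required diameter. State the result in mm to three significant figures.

Required P_cr = n·P = 1.7 × 45.7 = 77.69 kN
L_e = K·L = 2 × 5.22 = 10.44 m
Required I = P_cr·L_e²/(π²E) = 7.769×10^4 × 10.44² / (π² × 1.08×10^11) = 7.944×10^-6 m⁴
I_req = 7.944×10^6 mm⁴
Solid circle: I = πd⁴/64  ⇒  d = (64I/π)^(1/4) = (64×7.944×10^6/π)^(1/4) = 113 mm

d ≈ 113 mm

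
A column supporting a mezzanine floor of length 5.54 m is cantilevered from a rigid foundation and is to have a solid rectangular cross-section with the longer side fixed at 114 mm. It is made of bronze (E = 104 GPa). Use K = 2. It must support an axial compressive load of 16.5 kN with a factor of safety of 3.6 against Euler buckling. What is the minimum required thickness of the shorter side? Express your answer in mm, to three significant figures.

Required P_cr = n·P = 3.6 × 16.5 = 59.40 kN
L_e = K·L = 2 × 5.54 = 11.08 m
Required I = P_cr·L_e²/(π²E) = 5.940×10^4 × 11.08² / (π² × 1.04×10^11) = 7.104×10^-6 m⁴
I_req = 7.104×10^6 mm⁴
Rectangle, weak axis: I_min = h·b³/12 with h = 114 mm fixed  ⇒  b = (12I/h)^(1/3) = 90.8 mm

b ≈ 90.8 mm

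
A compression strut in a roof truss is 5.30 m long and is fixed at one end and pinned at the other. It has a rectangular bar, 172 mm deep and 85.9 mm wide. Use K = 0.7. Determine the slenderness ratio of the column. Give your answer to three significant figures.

λ ≈ 150

Buckling occurs about the weak axis: I_min = h·b³/12 with b = 85.9 mm (the shorter side).
I_min = 172×85.9³/12 = 9.085×10^6 mm⁴
A = 1.477×10^4 mm²;  r_min = √(I/A) = √(9.085×10^6/1.477×10^4) = 24.80 mm
L_e = K·L = 0.7 × 5.30 m = 3.710 m = 3710.0 mm
λ = L_e / r_min = 3710.0 / 24.80 = 150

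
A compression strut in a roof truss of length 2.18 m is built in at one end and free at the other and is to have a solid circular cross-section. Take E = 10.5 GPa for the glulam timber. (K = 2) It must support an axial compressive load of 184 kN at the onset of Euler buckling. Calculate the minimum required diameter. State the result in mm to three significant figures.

d ≈ 162 mm

L_e = K·L = 2 × 2.18 = 4.360 m
Required I = P_cr·L_e²/(π²E) = 1.840×10^5 × 4.360² / (π² × 1.05×10^10) = 3.375×10^-5 m⁴
I_req = 3.375×10^7 mm⁴
Solid circle: I = πd⁴/64  ⇒  d = (64I/π)^(1/4) = (64×3.375×10^7/π)^(1/4) = 162 mm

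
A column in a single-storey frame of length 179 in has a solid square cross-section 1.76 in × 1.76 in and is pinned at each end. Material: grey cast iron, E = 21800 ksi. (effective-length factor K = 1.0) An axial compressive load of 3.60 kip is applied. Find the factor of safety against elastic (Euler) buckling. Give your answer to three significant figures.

I = a⁴/12 = 1.76⁴/12 = 0.7996 in⁴
Effective length L_e = K·L = 1 × 179 = 179.0 in
P_cr = π²EI / L_e² = π² × 21800×10³ × 0.7996 / 179.0² = 5.369×10^3 lb
Factor of safety n = P_cr / P = 5.3693 / 3.60 = 1.49

n ≈ 1.49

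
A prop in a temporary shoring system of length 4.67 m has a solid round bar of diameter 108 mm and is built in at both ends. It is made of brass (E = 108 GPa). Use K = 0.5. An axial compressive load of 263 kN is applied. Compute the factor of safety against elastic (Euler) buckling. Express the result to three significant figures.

I = πd⁴/64 = π×108⁴/64 = 6.678×10^6 mm⁴
I = 6.678×10^6 mm⁴ = 6.678×10^-6 m⁴
Effective length L_e = K·L = 0.5 × 4.67 = 2.335 m
P_cr = π²EI / L_e² = π² × 108×10⁹ × 6.678×10^-6 / 2.335² = 1.306×10^6 N
Factor of safety n = P_cr / P = 1305.6 / 263 = 4.96

n ≈ 4.96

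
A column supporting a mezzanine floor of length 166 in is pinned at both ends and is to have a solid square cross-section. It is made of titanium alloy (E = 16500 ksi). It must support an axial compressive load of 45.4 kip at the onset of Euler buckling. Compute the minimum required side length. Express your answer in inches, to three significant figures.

a ≈ 3.10 in

L_e = K·L = 1 × 166 = 166.0 in
Required I = P_cr·L_e²/(π²E) = 4.540×10^4 × 166.0² / (π² × 1.65×10^7) = 7.682 in⁴
Solid square: I = a⁴/12  ⇒  a = (12I)^(1/4) = (12×7.682)^(1/4) = 3.10 in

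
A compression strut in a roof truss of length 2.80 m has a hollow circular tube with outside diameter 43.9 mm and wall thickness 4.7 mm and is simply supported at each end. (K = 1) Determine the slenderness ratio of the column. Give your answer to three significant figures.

λ ≈ 201

Inner diameter d_i = 43.9 − 2×4.7 = 34.50 mm
I = π(d_o⁴ − d_i⁴)/64 = π(43.9⁴ − 34.50⁴)/64 = 1.128×10^5 mm⁴
A = 578.8 mm²;  r_min = √(I/A) = √(1.128×10^5/578.8) = 13.96 mm
L_e = K·L = 1 × 2.80 m = 2.800 m = 2800.0 mm
λ = L_e / r_min = 2800.0 / 13.96 = 201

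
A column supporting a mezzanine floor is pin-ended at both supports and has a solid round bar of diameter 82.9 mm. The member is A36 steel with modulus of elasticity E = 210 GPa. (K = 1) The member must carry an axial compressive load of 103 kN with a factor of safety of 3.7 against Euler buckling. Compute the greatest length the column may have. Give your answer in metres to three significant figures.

L_max ≈ 3.55 m

I = πd⁴/64 = π×82.9⁴/64 = 2.318×10^6 mm⁴
I = 2.318×10^-6 m⁴
Required critical load P_cr = n·P = 3.7 × 103 = 381.1 kN = 3.811×10^5 N
From P_cr = π²EI/(K·L)²:  L = (1/K)·√(π²EI/P_cr) = (1/1)·√(π²×2.10×10^11×2.318×10^-6/3.811×10^5)
L = 3.55 m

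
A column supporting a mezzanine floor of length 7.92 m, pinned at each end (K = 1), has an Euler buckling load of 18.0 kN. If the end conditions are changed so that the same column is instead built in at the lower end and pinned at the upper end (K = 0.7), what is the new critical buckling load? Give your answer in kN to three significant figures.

P_cr ≈ 36.7 kN

P_cr ∝ 1/K², so P_cr,new = P_cr,old × (K_old/K_new)² = 18.0 × (1/0.7)²
= 18.0 × 2.041 = 36.7 kN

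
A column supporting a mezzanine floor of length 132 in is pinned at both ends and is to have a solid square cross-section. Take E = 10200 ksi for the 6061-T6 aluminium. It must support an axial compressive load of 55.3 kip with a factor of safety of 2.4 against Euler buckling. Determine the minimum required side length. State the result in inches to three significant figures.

a ≈ 4.07 in

Required P_cr = n·P = 2.4 × 55.3 = 132.7 kip
L_e = K·L = 1 × 132 = 132.0 in
Required I = P_cr·L_e²/(π²E) = 1.327×10^5 × 132.0² / (π² × 1.02×10^7) = 22.97 in⁴
Solid square: I = a⁴/12  ⇒  a = (12I)^(1/4) = (12×22.97)^(1/4) = 4.07 in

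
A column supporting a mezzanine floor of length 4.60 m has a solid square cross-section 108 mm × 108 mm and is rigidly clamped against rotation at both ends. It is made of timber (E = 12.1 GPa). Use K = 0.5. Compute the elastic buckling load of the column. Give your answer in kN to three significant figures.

P_cr ≈ 256 kN

I = a⁴/12 = 108⁴/12 = 1.134×10^7 mm⁴
I = 1.134×10^7 mm⁴ = 1.134×10^-5 m⁴
Effective length L_e = K·L = 0.5 × 4.60 = 2.300 m
P_cr = π²EI / L_e² = π² × 12.1×10⁹ × 1.134×10^-5 / 2.300² = 2.559×10^5 N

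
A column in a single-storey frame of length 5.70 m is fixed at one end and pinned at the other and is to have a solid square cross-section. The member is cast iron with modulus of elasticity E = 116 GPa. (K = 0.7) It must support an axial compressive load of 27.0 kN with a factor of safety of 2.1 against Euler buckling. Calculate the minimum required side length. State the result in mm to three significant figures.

Required P_cr = n·P = 2.1 × 27.0 = 56.70 kN
L_e = K·L = 0.7 × 5.70 = 3.990 m
Required I = P_cr·L_e²/(π²E) = 5.670×10^4 × 3.990² / (π² × 1.16×10^11) = 7.884×10^-7 m⁴
I_req = 7.884×10^5 mm⁴
Solid square: I = a⁴/12  ⇒  a = (12I)^(1/4) = (12×7.884×10^5)^(1/4) = 55.5 mm

a ≈ 55.5 mm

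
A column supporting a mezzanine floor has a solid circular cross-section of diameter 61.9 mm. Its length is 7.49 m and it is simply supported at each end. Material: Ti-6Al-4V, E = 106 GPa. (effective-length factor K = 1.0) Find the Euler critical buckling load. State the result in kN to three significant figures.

P_cr ≈ 13.4 kN

I = πd⁴/64 = π×61.9⁴/64 = 7.207×10^5 mm⁴
I = 7.207×10^5 mm⁴ = 7.207×10^-7 m⁴
Effective length L_e = K·L = 1 × 7.49 = 7.490 m
P_cr = π²EI / L_e² = π² × 106×10⁹ × 7.207×10^-7 / 7.490² = 1.344×10^4 N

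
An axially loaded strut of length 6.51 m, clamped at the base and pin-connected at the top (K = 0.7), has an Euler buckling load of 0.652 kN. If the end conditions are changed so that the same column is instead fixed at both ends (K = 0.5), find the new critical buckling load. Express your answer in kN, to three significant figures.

P_cr ∝ 1/K², so P_cr,new = P_cr,old × (K_old/K_new)² = 0.652 × (0.7/0.5)²
= 0.652 × 1.960 = 1.28 kN

P_cr ≈ 1.28 kN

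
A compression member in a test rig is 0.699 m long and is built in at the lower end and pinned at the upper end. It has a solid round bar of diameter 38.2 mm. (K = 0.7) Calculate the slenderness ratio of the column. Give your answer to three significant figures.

λ ≈ 51.2

For a solid circle r = d/4 = 38.2/4 = 9.550 mm
L_e = K·L = 0.7 × 0.699 m = 0.4893 m = 489.30 mm
λ = L_e / r_min = 489.30 / 9.550 = 51.2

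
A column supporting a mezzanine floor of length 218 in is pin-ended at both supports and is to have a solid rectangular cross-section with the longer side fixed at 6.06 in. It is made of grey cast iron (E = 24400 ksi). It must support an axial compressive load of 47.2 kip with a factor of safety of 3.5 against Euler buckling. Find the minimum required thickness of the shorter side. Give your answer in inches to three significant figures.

Required P_cr = n·P = 3.5 × 47.2 = 165.2 kip
L_e = K·L = 1 × 218 = 218.0 in
Required I = P_cr·L_e²/(π²E) = 1.652×10^5 × 218.0² / (π² × 2.44×10^7) = 32.60 in⁴
Rectangle, weak axis: I_min = h·b³/12 with h = 6.06 in fixed  ⇒  b = (12I/h)^(1/3) = 4.01 in

b ≈ 4.01 in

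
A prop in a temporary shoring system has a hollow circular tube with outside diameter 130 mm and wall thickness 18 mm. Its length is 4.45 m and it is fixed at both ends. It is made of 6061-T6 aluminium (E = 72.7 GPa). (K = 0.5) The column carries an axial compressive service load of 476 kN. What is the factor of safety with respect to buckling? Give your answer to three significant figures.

n ≈ 3.10

Inner diameter d_i = 130 − 2×18 = 94.00 mm
I = π(d_o⁴ − d_i⁴)/64 = π(130⁴ − 94.00⁴)/64 = 1.019×10^7 mm⁴
I = 1.019×10^7 mm⁴ = 1.019×10^-5 m⁴
Effective length L_e = K·L = 0.5 × 4.45 = 2.225 m
P_cr = π²EI / L_e² = π² × 72.7×10⁹ × 1.019×10^-5 / 2.225² = 1.477×10^6 N
Factor of safety n = P_cr / P = 1476.5 / 476 = 3.10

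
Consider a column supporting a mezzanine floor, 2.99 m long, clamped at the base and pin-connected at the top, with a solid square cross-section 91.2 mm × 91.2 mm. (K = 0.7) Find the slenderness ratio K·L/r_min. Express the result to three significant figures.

I = a⁴/12 = 91.2⁴/12 = 5.765×10^6 mm⁴
A = 8.317×10^3 mm²;  r_min = √(I/A) = √(5.765×10^6/8.317×10^3) = 26.33 mm
L_e = K·L = 0.7 × 2.99 m = 2.093 m = 2093.0 mm
λ = L_e / r_min = 2093.0 / 26.33 = 79.5

λ ≈ 79.5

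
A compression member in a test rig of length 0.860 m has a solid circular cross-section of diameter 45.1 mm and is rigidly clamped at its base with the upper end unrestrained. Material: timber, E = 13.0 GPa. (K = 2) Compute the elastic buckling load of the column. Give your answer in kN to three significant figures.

I = πd⁴/64 = π×45.1⁴/64 = 2.031×10^5 mm⁴
I = 2.031×10^5 mm⁴ = 2.031×10^-7 m⁴
Effective length L_e = K·L = 2 × 0.860 = 1.720 m
P_cr = π²EI / L_e² = π² × 13.0×10⁹ × 2.031×10^-7 / 1.720² = 8.808×10^3 N

P_cr ≈ 8.81 kN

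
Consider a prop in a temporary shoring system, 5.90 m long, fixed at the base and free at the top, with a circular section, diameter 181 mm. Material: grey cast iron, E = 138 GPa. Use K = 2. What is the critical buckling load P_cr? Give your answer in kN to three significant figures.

P_cr ≈ 515 kN

I = πd⁴/64 = π×181⁴/64 = 5.268×10^7 mm⁴
I = 5.268×10^7 mm⁴ = 5.268×10^-5 m⁴
Effective length L_e = K·L = 2 × 5.90 = 11.80 m
P_cr = π²EI / L_e² = π² × 138×10⁹ × 5.268×10^-5 / 11.80² = 5.153×10^5 N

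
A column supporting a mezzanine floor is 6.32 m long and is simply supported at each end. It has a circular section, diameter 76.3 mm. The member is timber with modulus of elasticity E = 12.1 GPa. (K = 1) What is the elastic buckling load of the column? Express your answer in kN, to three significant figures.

P_cr ≈ 4.97 kN

I = πd⁴/64 = π×76.3⁴/64 = 1.664×10^6 mm⁴
I = 1.664×10^6 mm⁴ = 1.664×10^-6 m⁴
Effective length L_e = K·L = 1 × 6.32 = 6.320 m
P_cr = π²EI / L_e² = π² × 12.1×10⁹ × 1.664×10^-6 / 6.320² = 4.974×10^3 N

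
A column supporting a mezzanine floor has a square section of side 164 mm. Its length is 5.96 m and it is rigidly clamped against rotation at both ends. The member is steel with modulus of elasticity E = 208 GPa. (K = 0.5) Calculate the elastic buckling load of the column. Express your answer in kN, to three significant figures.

I = a⁴/12 = 164⁴/12 = 6.028×10^7 mm⁴
I = 6.028×10^7 mm⁴ = 6.028×10^-5 m⁴
Effective length L_e = K·L = 0.5 × 5.96 = 2.980 m
P_cr = π²EI / L_e² = π² × 208×10⁹ × 6.028×10^-5 / 2.980² = 1.394×10^7 N

P_cr ≈ 13900 kN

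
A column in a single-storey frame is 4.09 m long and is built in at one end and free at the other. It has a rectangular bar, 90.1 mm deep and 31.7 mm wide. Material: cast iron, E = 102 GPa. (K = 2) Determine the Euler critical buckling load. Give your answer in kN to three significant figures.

P_cr ≈ 3.60 kN

Buckling occurs about the weak axis: I_min = h·b³/12 with b = 31.7 mm (the shorter side).
I_min = 90.1×31.7³/12 = 2.392×10^5 mm⁴
I = 2.392×10^5 mm⁴ = 2.392×10^-7 m⁴
Effective length L_e = K·L = 2 × 4.09 = 8.180 m
P_cr = π²EI / L_e² = π² × 102×10⁹ × 2.392×10^-7 / 8.180² = 3.598×10^3 N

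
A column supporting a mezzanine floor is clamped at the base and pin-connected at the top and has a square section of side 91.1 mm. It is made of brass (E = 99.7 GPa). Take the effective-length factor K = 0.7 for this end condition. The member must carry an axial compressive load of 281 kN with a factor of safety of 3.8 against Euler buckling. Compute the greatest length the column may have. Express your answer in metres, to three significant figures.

L_max ≈ 3.29 m

I = a⁴/12 = 91.1⁴/12 = 5.740×10^6 mm⁴
I = 5.740×10^-6 m⁴
Required critical load P_cr = n·P = 3.8 × 281 = 1068 kN = 1.068×10^6 N
From P_cr = π²EI/(K·L)²:  L = (1/K)·√(π²EI/P_cr) = (1/0.7)·√(π²×9.97×10^10×5.740×10^-6/1.068×10^6)
L = 3.29 m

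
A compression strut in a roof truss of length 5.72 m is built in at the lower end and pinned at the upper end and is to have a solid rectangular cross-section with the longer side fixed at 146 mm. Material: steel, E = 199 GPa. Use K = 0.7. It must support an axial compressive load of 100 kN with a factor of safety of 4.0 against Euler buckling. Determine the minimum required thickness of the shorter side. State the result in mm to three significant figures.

b ≈ 64.5 mm

Required P_cr = n·P = 4.0 × 100 = 400.0 kN
L_e = K·L = 0.7 × 5.72 = 4.004 m
Required I = P_cr·L_e²/(π²E) = 4.000×10^5 × 4.004² / (π² × 1.99×10^11) = 3.265×10^-6 m⁴
I_req = 3.265×10^6 mm⁴
Rectangle, weak axis: I_min = h·b³/12 with h = 146 mm fixed  ⇒  b = (12I/h)^(1/3) = 64.5 mm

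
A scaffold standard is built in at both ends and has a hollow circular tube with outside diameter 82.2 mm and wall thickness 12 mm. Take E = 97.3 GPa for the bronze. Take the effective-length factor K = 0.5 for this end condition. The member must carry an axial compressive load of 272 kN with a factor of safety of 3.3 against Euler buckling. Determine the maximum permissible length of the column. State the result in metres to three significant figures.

L_max ≈ 2.68 m

Inner diameter d_i = 82.2 − 2×12 = 58.20 mm
I = π(d_o⁴ − d_i⁴)/64 = π(82.2⁴ − 58.20⁴)/64 = 1.678×10^6 mm⁴
I = 1.678×10^-6 m⁴
Required critical load P_cr = n·P = 3.3 × 272 = 897.6 kN = 8.976×10^5 N
From P_cr = π²EI/(K·L)²:  L = (1/K)·√(π²EI/P_cr) = (1/0.5)·√(π²×9.73×10^10×1.678×10^-6/8.976×10^5)
L = 2.68 m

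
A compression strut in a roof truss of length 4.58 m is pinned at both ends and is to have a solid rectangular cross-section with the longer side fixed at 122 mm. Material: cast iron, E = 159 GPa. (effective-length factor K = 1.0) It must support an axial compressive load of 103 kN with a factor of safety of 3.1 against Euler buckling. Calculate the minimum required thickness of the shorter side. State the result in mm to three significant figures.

Required P_cr = n·P = 3.1 × 103 = 319.3 kN
L_e = K·L = 1 × 4.58 = 4.580 m
Required I = P_cr·L_e²/(π²E) = 3.193×10^5 × 4.580² / (π² × 1.59×10^11) = 4.268×10^-6 m⁴
I_req = 4.268×10^6 mm⁴
Rectangle, weak axis: I_min = h·b³/12 with h = 122 mm fixed  ⇒  b = (12I/h)^(1/3) = 74.9 mm

b ≈ 74.9 mm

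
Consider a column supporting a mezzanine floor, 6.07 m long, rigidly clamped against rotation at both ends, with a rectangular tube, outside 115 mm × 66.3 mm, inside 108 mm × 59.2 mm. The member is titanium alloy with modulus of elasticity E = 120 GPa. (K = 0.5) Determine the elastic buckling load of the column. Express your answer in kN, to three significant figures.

P_cr ≈ 119 kN

Weak-axis I_min = (h_o·b_o³ − h_i·b_i³)/12 with b_o = 66.3, b_i = 59.20 mm (shorter outer/inner sides).
I_min = (115×66.3³ − 108.0×59.20³)/12 = 9.256×10^5 mm⁴
I = 9.256×10^5 mm⁴ = 9.256×10^-7 m⁴
Effective length L_e = K·L = 0.5 × 6.07 = 3.035 m
P_cr = π²EI / L_e² = π² × 120×10⁹ × 9.256×10^-7 / 3.035² = 1.190×10^5 N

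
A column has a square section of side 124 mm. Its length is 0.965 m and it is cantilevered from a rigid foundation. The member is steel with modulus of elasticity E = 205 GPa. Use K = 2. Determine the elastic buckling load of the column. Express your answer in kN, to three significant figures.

P_cr ≈ 10700 kN

I = a⁴/12 = 124⁴/12 = 1.970×10^7 mm⁴
I = 1.970×10^7 mm⁴ = 1.970×10^-5 m⁴
Effective length L_e = K·L = 2 × 0.965 = 1.930 m
P_cr = π²EI / L_e² = π² × 205×10⁹ × 1.970×10^-5 / 1.930² = 1.070×10^7 N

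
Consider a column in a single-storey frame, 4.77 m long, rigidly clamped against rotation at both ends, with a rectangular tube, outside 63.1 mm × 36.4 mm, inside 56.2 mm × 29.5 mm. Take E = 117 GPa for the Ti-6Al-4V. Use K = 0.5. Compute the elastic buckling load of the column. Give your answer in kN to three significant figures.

Weak-axis I_min = (h_o·b_o³ − h_i·b_i³)/12 with b_o = 36.4, b_i = 29.50 mm (shorter outer/inner sides).
I_min = (63.1×36.4³ − 56.20×29.50³)/12 = 1.334×10^5 mm⁴
I = 1.334×10^5 mm⁴ = 1.334×10^-7 m⁴
Effective length L_e = K·L = 0.5 × 4.77 = 2.385 m
P_cr = π²EI / L_e² = π² × 117×10⁹ × 1.334×10^-7 / 2.385² = 2.707×10^4 N

P_cr ≈ 27.1 kN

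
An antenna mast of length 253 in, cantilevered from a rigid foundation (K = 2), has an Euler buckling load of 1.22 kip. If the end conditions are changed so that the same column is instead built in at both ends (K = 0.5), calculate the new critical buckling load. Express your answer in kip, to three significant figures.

P_cr ∝ 1/K², so P_cr,new = P_cr,old × (K_old/K_new)² = 1.22 × (2/0.5)²
= 1.22 × 16.00 = 19.5 kip

P_cr ≈ 19.5 kip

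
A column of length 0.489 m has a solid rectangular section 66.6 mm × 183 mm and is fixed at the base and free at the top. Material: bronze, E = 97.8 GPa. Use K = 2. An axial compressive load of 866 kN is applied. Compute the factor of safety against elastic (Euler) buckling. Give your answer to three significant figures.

Buckling occurs about the weak axis: I_min = h·b³/12 with b = 66.6 mm (the shorter side).
I_min = 183×66.6³/12 = 4.505×10^6 mm⁴
I = 4.505×10^6 mm⁴ = 4.505×10^-6 m⁴
Effective length L_e = K·L = 2 × 0.489 = 0.9780 m
P_cr = π²EI / L_e² = π² × 97.8×10⁹ × 4.505×10^-6 / 0.9780² = 4.546×10^6 N
Factor of safety n = P_cr / P = 4546.3 / 866 = 5.25

n ≈ 5.25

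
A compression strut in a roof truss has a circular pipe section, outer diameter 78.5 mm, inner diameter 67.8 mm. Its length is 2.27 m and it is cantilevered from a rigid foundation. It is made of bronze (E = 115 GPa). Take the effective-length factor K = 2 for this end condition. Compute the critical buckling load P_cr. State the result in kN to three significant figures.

P_cr ≈ 45.5 kN

d_o = 78.5 mm, d_i = 67.8 mm
I = π(d_o⁴ − d_i⁴)/64 = π(78.5⁴ − 67.80⁴)/64 = 8.267×10^5 mm⁴
I = 8.267×10^5 mm⁴ = 8.267×10^-7 m⁴
Effective length L_e = K·L = 2 × 2.27 = 4.540 m
P_cr = π²EI / L_e² = π² × 115×10⁹ × 8.267×10^-7 / 4.540² = 4.553×10^4 N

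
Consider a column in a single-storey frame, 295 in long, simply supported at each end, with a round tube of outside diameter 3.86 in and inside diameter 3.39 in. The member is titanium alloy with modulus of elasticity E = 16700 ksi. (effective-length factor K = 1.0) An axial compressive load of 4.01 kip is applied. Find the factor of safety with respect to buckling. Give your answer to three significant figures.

n ≈ 2.08

d_o = 3.86 in, d_i = 3.39 in
I = π(d_o⁴ − d_i⁴)/64 = π(3.86⁴ − 3.390⁴)/64 = 4.414 in⁴
Effective length L_e = K·L = 1 × 295 = 295.0 in
P_cr = π²EI / L_e² = π² × 16700×10³ × 4.414 / 295.0² = 8.361×10^3 lb
Factor of safety n = P_cr / P = 8.3608 / 4.01 = 2.08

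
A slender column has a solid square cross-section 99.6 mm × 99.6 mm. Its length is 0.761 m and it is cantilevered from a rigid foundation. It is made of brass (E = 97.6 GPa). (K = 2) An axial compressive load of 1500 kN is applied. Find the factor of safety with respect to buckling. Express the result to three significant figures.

n ≈ 2.27

I = a⁴/12 = 99.6⁴/12 = 8.201×10^6 mm⁴
I = 8.201×10^6 mm⁴ = 8.201×10^-6 m⁴
Effective length L_e = K·L = 2 × 0.761 = 1.522 m
P_cr = π²EI / L_e² = π² × 97.6×10⁹ × 8.201×10^-6 / 1.522² = 3.410×10^6 N
Factor of safety n = P_cr / P = 3410.2 / 1500 = 2.27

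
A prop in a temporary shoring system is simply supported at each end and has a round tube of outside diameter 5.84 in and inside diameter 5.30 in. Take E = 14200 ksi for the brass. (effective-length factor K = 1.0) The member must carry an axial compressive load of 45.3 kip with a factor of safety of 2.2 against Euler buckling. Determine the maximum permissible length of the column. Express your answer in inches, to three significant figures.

L_max ≈ 161 in

d_o = 5.84 in, d_i = 5.30 in
I = π(d_o⁴ − d_i⁴)/64 = π(5.84⁴ − 5.300⁴)/64 = 18.37 in⁴
Required critical load P_cr = n·P = 2.2 × 45.3 = 99.66 kip = 9.966×10^4 lb
From P_cr = π²EI/(K·L)²:  L = (1/K)·√(π²EI/P_cr) = (1/1)·√(π²×1.42×10^7×18.37/9.966×10^4)
L = 161 in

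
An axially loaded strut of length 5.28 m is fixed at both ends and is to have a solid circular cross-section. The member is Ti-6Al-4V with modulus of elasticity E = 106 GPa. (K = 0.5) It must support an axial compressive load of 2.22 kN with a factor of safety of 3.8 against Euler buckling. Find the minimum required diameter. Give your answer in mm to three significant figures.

d ≈ 32.7 mm

Required P_cr = n·P = 3.8 × 2.22 = 8.436 kN
L_e = K·L = 0.5 × 5.28 = 2.640 m
Required I = P_cr·L_e²/(π²E) = 8.436×10^3 × 2.640² / (π² × 1.06×10^11) = 5.620×10^-8 m⁴
I_req = 5.620×10^4 mm⁴
Solid circle: I = πd⁴/64  ⇒  d = (64I/π)^(1/4) = (64×5.620×10^4/π)^(1/4) = 32.7 mm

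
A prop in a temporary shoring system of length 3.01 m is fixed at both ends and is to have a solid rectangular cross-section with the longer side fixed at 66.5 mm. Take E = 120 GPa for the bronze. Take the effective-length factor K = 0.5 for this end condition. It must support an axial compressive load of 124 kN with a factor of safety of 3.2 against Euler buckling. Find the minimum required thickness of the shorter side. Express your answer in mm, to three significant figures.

Required P_cr = n·P = 3.2 × 124 = 396.8 kN
L_e = K·L = 0.5 × 3.01 = 1.505 m
Required I = P_cr·L_e²/(π²E) = 3.968×10^5 × 1.505² / (π² × 1.20×10^11) = 7.589×10^-7 m⁴
I_req = 7.589×10^5 mm⁴
Rectangle, weak axis: I_min = h·b³/12 with h = 66.5 mm fixed  ⇒  b = (12I/h)^(1/3) = 51.5 mm

b ≈ 51.5 mm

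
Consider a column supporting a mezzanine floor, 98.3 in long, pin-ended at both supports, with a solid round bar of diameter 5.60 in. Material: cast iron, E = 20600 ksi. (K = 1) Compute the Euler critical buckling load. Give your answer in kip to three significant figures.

I = πd⁴/64 = π×5.60⁴/64 = 48.27 in⁴
Effective length L_e = K·L = 1 × 98.3 = 98.30 in
P_cr = π²EI / L_e² = π² × 20600×10³ × 48.27 / 98.30² = 1.016×10^6 lb

P_cr ≈ 1020 kip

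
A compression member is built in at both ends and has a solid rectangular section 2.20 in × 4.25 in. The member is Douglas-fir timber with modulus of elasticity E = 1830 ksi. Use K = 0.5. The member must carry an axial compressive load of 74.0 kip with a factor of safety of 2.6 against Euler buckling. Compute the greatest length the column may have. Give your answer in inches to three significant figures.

Buckling occurs about the weak axis: I_min = h·b³/12 with b = 2.20 in (the shorter side).
I_min = 4.25×2.20³/12 = 3.771 in⁴
Required critical load P_cr = n·P = 2.6 × 74.0 = 192.4 kip = 1.924×10^5 lb
From P_cr = π²EI/(K·L)²:  L = (1/K)·√(π²EI/P_cr) = (1/0.5)·√(π²×1.83×10^6×3.771/1.924×10^5)
L = 37.6 in

L_max ≈ 37.6 in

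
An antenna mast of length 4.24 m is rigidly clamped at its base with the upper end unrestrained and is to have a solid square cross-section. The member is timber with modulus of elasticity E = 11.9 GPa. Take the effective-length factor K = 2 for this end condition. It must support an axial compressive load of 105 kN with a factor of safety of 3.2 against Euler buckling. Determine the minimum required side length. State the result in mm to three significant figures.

Required P_cr = n·P = 3.2 × 105 = 336.0 kN
L_e = K·L = 2 × 4.24 = 8.480 m
Required I = P_cr·L_e²/(π²E) = 3.360×10^5 × 8.480² / (π² × 1.19×10^10) = 2.057×10^-4 m⁴
I_req = 2.057×10^8 mm⁴
Solid square: I = a⁴/12  ⇒  a = (12I)^(1/4) = (12×2.057×10^8)^(1/4) = 223 mm

a ≈ 223 mm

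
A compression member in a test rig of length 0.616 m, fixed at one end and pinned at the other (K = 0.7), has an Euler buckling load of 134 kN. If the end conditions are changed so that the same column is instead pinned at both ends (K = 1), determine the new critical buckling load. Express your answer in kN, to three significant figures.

P_cr ∝ 1/K², so P_cr,new = P_cr,old × (K_old/K_new)² = 134 × (0.7/1)²
= 134 × 0.4900 = 65.7 kN

P_cr ≈ 65.7 kN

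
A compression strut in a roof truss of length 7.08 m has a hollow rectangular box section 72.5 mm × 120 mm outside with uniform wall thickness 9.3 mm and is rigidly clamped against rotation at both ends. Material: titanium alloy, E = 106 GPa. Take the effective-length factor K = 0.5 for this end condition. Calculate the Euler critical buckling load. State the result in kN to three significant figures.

P_cr ≈ 208 kN

Inner dimensions: h_i = 120 − 2×9.3 = 101.4 mm, b_i = 72.5 − 2×9.3 = 53.90 mm
Weak-axis I_min = (h_o·b_o³ − h_i·b_i³)/12 with b_o = 72.5, b_i = 53.90 mm (shorter outer/inner sides).
I_min = (120×72.5³ − 101.4×53.90³)/12 = 2.488×10^6 mm⁴
I = 2.488×10^6 mm⁴ = 2.488×10^-6 m⁴
Effective length L_e = K·L = 0.5 × 7.08 = 3.540 m
P_cr = π²EI / L_e² = π² × 106×10⁹ × 2.488×10^-6 / 3.540² = 2.077×10^5 N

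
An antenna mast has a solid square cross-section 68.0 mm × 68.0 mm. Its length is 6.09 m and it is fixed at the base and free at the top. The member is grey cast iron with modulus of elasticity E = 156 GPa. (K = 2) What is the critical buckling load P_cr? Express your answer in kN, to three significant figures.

P_cr ≈ 18.5 kN

I = a⁴/12 = 68.0⁴/12 = 1.782×10^6 mm⁴
I = 1.782×10^6 mm⁴ = 1.782×10^-6 m⁴
Effective length L_e = K·L = 2 × 6.09 = 12.18 m
P_cr = π²EI / L_e² = π² × 156×10⁹ × 1.782×10^-6 / 12.18² = 1.849×10^4 N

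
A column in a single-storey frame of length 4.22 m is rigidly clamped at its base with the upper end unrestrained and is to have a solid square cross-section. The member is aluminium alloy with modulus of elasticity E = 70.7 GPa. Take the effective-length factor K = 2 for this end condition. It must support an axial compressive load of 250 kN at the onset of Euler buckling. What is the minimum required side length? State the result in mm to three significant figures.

L_e = K·L = 2 × 4.22 = 8.440 m
Required I = P_cr·L_e²/(π²E) = 2.500×10^5 × 8.440² / (π² × 7.07×10^10) = 2.552×10^-5 m⁴
I_req = 2.552×10^7 mm⁴
Solid square: I = a⁴/12  ⇒  a = (12I)^(1/4) = (12×2.552×10^7)^(1/4) = 132 mm

a ≈ 132 mm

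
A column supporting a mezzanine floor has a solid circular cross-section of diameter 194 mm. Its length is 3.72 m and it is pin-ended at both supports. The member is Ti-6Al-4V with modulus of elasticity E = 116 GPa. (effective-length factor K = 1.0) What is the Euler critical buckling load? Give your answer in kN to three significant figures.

I = πd⁴/64 = π×194⁴/64 = 6.953×10^7 mm⁴
I = 6.953×10^7 mm⁴ = 6.953×10^-5 m⁴
Effective length L_e = K·L = 1 × 3.72 = 3.720 m
P_cr = π²EI / L_e² = π² × 116×10⁹ × 6.953×10^-5 / 3.720² = 5.752×10^6 N

P_cr ≈ 5750 kN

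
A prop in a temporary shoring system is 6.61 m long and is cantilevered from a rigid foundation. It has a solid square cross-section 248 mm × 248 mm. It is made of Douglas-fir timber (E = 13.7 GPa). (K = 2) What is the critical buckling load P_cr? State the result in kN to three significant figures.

P_cr ≈ 244 kN

I = a⁴/12 = 248⁴/12 = 3.152×10^8 mm⁴
I = 3.152×10^8 mm⁴ = 3.152×10^-4 m⁴
Effective length L_e = K·L = 2 × 6.61 = 13.22 m
P_cr = π²EI / L_e² = π² × 13.7×10⁹ × 3.152×10^-4 / 13.22² = 2.439×10^5 N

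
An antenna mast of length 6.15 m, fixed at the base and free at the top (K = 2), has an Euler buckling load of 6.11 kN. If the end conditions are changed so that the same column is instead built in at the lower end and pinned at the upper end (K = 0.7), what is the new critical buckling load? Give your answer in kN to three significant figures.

P_cr ≈ 49.9 kN

P_cr ∝ 1/K², so P_cr,new = P_cr,old × (K_old/K_new)² = 6.11 × (2/0.7)²
= 6.11 × 8.163 = 49.9 kN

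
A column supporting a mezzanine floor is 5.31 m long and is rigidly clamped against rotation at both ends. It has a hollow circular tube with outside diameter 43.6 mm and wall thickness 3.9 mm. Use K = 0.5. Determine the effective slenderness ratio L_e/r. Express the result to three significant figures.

λ ≈ 188

Inner diameter d_i = 43.6 − 2×3.9 = 35.80 mm
I = π(d_o⁴ − d_i⁴)/64 = π(43.6⁴ − 35.80⁴)/64 = 9.675×10^4 mm⁴
A = 486.4 mm²;  r_min = √(I/A) = √(9.675×10^4/486.4) = 14.10 mm
L_e = K·L = 0.5 × 5.31 m = 2.655 m = 2655.0 mm
λ = L_e / r_min = 2655.0 / 14.10 = 188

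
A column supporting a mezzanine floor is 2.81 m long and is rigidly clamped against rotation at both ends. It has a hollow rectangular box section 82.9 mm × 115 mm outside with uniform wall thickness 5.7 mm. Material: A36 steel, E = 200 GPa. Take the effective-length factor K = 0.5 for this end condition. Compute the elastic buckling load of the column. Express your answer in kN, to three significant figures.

Inner dimensions: h_i = 115 − 2×5.7 = 103.6 mm, b_i = 82.9 − 2×5.7 = 71.50 mm
Weak-axis I_min = (h_o·b_o³ − h_i·b_i³)/12 with b_o = 82.9, b_i = 71.50 mm (shorter outer/inner sides).
I_min = (115×82.9³ − 103.6×71.50³)/12 = 2.304×10^6 mm⁴
I = 2.304×10^6 mm⁴ = 2.304×10^-6 m⁴
Effective length L_e = K·L = 0.5 × 2.81 = 1.405 m
P_cr = π²EI / L_e² = π² × 200×10⁹ × 2.304×10^-6 / 1.405² = 2.304×10^6 N

P_cr ≈ 2300 kN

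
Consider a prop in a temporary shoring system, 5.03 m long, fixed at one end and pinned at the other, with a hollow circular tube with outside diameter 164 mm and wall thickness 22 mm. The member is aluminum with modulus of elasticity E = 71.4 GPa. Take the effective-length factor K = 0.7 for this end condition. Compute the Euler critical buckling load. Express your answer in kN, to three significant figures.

P_cr ≈ 1440 kN

Inner diameter d_i = 164 − 2×22 = 120.0 mm
I = π(d_o⁴ − d_i⁴)/64 = π(164⁴ − 120.0⁴)/64 = 2.533×10^7 mm⁴
I = 2.533×10^7 mm⁴ = 2.533×10^-5 m⁴
Effective length L_e = K·L = 0.7 × 5.03 = 3.521 m
P_cr = π²EI / L_e² = π² × 71.4×10⁹ × 2.533×10^-5 / 3.521² = 1.440×10^6 N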